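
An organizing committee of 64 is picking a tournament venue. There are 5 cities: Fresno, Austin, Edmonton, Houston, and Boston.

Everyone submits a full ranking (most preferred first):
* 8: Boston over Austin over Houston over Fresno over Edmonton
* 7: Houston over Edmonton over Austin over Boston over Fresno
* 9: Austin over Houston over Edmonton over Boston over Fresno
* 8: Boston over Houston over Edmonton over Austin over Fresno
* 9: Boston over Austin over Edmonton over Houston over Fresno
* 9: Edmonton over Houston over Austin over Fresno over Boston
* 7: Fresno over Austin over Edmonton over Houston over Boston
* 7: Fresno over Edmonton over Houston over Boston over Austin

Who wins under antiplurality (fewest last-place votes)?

Houston

Last-place votes: Fresno 33, Austin 7, Edmonton 8, Houston 0, Boston 16.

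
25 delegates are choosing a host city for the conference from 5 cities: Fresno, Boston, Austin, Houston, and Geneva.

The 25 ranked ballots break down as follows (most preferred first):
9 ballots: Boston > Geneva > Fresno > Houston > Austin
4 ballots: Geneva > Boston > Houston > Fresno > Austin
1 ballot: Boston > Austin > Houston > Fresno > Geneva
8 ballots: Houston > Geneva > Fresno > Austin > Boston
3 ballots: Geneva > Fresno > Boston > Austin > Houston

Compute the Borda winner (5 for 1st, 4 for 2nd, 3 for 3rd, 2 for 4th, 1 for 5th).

Fresno: 9×3 + 4×2 + 1×2 + 8×3 + 3×4 = 73
Boston: 9×5 + 4×4 + 1×5 + 8×1 + 3×3 = 83
Austin: 9×1 + 4×1 + 1×4 + 8×2 + 3×2 = 39
Houston: 9×2 + 4×3 + 1×3 + 8×5 + 3×1 = 76
Geneva: 9×4 + 4×5 + 1×1 + 8×4 + 3×5 = 104

Geneva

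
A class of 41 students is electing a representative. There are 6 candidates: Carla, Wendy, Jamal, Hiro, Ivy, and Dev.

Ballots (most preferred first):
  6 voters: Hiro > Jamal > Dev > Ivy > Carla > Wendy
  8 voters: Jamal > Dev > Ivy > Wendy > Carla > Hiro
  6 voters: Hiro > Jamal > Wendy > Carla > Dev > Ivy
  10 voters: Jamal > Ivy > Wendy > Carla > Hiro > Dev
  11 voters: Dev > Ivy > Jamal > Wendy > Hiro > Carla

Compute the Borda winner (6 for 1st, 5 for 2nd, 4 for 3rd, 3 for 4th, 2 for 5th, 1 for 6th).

Carla: 6×2 + 8×2 + 6×3 + 10×3 + 11×1 = 87
Wendy: 6×1 + 8×3 + 6×4 + 10×4 + 11×3 = 127
Jamal: 6×5 + 8×6 + 6×5 + 10×6 + 11×4 = 212
Hiro: 6×6 + 8×1 + 6×6 + 10×2 + 11×2 = 122
Ivy: 6×3 + 8×4 + 6×1 + 10×5 + 11×5 = 161
Dev: 6×4 + 8×5 + 6×2 + 10×1 + 11×6 = 152

Jamal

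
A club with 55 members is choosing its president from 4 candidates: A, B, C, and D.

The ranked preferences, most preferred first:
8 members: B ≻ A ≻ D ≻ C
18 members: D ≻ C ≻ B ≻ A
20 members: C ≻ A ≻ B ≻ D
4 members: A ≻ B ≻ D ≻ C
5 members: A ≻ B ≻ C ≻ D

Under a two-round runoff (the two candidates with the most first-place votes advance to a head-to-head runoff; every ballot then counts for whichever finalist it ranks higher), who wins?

D

Round 1 first-place votes: A 9, B 8, C 20, D 18. C and D advance.
Runoff: C is ranked above D on 25 ballots, D above C on 30.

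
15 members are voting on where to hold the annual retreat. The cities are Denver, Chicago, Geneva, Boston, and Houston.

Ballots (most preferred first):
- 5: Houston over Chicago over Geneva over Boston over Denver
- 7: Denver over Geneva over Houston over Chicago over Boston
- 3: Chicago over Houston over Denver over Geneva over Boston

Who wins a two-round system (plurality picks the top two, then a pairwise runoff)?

Round 1 first-place votes: Denver 7, Chicago 3, Geneva 0, Boston 0, Houston 5. Denver and Houston advance.
Runoff: Denver is ranked above Houston on 7 ballots, Houston above Denver on 8.

Houston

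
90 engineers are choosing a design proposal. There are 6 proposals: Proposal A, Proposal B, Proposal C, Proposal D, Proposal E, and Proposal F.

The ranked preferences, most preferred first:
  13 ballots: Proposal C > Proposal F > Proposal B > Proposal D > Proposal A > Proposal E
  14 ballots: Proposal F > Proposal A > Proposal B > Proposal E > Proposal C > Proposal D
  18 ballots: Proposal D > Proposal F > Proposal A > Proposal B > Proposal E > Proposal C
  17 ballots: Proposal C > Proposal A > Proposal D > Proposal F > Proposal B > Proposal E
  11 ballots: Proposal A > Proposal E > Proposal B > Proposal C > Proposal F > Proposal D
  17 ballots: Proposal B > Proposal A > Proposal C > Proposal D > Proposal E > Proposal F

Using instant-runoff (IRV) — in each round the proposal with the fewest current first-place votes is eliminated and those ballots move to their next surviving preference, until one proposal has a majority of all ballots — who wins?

Round 1: Proposal A 11, Proposal B 17, Proposal C 30, Proposal D 18, Proposal E 0, Proposal F 14. Proposal E eliminated.
Round 2: Proposal A 11, Proposal B 17, Proposal C 30, Proposal D 18, Proposal F 14. Proposal A eliminated.
Round 3: Proposal B 28, Proposal C 30, Proposal D 18, Proposal F 14. Proposal F eliminated.
Round 4: Proposal B 42, Proposal C 30, Proposal D 18. Proposal D eliminated.
Round 5: Proposal B 60, Proposal C 30. Proposal B has a majority (≥46).

Proposal B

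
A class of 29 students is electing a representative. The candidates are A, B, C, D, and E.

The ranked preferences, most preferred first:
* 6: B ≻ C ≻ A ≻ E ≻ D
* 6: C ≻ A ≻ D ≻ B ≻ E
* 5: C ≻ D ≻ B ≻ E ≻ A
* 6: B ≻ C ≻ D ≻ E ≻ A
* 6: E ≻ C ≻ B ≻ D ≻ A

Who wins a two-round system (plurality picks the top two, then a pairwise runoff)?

Round 1 first-place votes: A 0, B 12, C 11, D 0, E 6. B and C advance.
Runoff: B is ranked above C on 12 ballots, C above B on 17.

C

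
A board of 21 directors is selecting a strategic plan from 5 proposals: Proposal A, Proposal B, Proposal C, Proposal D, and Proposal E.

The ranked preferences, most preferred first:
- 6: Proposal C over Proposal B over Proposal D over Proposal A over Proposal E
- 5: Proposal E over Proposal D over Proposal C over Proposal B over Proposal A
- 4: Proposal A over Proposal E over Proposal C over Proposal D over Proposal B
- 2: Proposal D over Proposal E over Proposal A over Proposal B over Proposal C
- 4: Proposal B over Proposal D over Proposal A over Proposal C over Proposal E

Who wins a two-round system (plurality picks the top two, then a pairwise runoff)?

Round 1 first-place votes: Proposal A 4, Proposal B 4, Proposal C 6, Proposal D 2, Proposal E 5. Proposal C and Proposal E advance.
Runoff: Proposal C is ranked above Proposal E on 10 ballots, Proposal E above Proposal C on 11.

Proposal E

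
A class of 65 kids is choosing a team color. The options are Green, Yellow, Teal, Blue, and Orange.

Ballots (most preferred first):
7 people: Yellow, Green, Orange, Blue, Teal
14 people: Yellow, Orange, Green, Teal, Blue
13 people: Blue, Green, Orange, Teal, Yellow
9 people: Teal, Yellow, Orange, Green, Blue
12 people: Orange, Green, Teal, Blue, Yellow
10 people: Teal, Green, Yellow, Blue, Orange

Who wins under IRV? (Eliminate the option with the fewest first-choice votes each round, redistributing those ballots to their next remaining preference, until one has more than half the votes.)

Teal

Round 1: Green 0, Yellow 21, Teal 19, Blue 13, Orange 12. Green eliminated.
Round 2: Yellow 21, Teal 19, Blue 13, Orange 12. Orange eliminated.
Round 3: Yellow 21, Teal 31, Blue 13. Blue eliminated.
Round 4: Yellow 21, Teal 44. Teal has a majority (≥33).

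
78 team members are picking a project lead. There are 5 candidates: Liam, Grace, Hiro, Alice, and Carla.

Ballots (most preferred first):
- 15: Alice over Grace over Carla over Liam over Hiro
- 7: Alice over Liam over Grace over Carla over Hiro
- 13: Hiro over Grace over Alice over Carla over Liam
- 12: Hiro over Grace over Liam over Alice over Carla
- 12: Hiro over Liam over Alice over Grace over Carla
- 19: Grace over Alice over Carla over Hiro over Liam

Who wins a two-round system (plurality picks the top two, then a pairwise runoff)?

Alice

Round 1 first-place votes: Liam 0, Grace 19, Hiro 37, Alice 22, Carla 0. Hiro and Alice advance.
Runoff: Hiro is ranked above Alice on 37 ballots, Alice above Hiro on 41.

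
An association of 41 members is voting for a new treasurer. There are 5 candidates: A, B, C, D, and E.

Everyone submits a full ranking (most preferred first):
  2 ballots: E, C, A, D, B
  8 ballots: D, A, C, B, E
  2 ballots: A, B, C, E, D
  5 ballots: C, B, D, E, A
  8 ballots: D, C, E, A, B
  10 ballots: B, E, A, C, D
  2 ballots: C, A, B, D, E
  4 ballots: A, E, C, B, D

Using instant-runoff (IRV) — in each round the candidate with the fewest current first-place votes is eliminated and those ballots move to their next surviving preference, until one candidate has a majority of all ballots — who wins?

C

Round 1: A 6, B 10, C 7, D 16, E 2. E eliminated.
Round 2: A 6, B 10, C 9, D 16. A eliminated.
Round 3: B 12, C 13, D 16. B eliminated.
Round 4: C 25, D 16. C has a majority (≥21).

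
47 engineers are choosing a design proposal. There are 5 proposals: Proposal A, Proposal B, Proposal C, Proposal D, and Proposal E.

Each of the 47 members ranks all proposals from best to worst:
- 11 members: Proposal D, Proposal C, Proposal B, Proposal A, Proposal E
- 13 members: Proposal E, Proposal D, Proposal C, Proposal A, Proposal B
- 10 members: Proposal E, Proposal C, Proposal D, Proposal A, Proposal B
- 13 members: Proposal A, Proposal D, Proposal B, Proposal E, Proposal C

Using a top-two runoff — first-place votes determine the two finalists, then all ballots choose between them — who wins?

Proposal A

Round 1 first-place votes: Proposal A 13, Proposal B 0, Proposal C 0, Proposal D 11, Proposal E 23. Proposal E and Proposal A advance.
Runoff: Proposal E is ranked above Proposal A on 23 ballots, Proposal A above Proposal E on 24.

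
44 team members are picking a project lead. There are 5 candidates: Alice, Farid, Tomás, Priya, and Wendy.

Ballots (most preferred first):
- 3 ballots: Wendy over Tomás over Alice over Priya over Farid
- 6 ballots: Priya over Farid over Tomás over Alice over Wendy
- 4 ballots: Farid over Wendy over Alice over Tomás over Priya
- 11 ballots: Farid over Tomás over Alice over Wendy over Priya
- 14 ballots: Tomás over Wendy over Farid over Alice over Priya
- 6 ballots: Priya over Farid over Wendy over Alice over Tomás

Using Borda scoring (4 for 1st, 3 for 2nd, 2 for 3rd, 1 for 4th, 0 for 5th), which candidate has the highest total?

Farid

Alice: 3×2 + 6×1 + 4×2 + 11×2 + 14×1 + 6×1 = 62
Farid: 3×0 + 6×3 + 4×4 + 11×4 + 14×2 + 6×3 = 124
Tomás: 3×3 + 6×2 + 4×1 + 11×3 + 14×4 + 6×0 = 114
Priya: 3×1 + 6×4 + 4×0 + 11×0 + 14×0 + 6×4 = 51
Wendy: 3×4 + 6×0 + 4×3 + 11×1 + 14×3 + 6×2 = 89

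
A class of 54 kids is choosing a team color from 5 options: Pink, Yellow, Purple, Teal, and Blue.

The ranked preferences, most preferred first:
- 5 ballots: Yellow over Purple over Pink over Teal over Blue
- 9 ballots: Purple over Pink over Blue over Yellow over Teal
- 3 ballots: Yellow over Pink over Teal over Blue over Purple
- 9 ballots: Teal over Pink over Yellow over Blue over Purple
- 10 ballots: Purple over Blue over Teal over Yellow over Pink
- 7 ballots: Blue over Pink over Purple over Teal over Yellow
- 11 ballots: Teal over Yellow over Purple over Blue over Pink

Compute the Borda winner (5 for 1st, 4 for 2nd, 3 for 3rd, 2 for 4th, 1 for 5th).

Purple

Pink: 5×3 + 9×4 + 3×4 + 9×4 + 10×1 + 7×4 + 11×1 = 148
Yellow: 5×5 + 9×2 + 3×5 + 9×3 + 10×2 + 7×1 + 11×4 = 156
Purple: 5×4 + 9×5 + 3×1 + 9×1 + 10×5 + 7×3 + 11×3 = 181
Teal: 5×2 + 9×1 + 3×3 + 9×5 + 10×3 + 7×2 + 11×5 = 172
Blue: 5×1 + 9×3 + 3×2 + 9×2 + 10×4 + 7×5 + 11×2 = 153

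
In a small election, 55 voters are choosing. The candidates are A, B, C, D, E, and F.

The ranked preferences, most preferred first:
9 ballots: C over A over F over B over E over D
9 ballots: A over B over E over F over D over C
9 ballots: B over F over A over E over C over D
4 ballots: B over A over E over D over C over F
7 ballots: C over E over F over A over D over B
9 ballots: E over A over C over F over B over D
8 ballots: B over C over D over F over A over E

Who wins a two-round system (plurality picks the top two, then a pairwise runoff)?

Round 1 first-place votes: A 9, B 21, C 16, D 0, E 9, F 0. B and C advance.
Runoff: B is ranked above C on 30 ballots, C above B on 25.

B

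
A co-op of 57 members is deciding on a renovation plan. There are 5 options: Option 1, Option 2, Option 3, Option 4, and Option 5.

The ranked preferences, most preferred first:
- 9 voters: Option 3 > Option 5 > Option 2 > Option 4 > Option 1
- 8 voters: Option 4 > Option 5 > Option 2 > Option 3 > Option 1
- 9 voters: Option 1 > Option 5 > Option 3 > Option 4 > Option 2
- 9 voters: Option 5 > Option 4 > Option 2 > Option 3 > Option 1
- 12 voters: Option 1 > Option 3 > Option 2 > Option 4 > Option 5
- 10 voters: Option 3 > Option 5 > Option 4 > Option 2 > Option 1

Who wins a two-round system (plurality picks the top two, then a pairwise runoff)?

Round 1 first-place votes: Option 1 21, Option 2 0, Option 3 19, Option 4 8, Option 5 9. Option 1 and Option 3 advance.
Runoff: Option 1 is ranked above Option 3 on 21 ballots, Option 3 above Option 1 on 36.

Option 3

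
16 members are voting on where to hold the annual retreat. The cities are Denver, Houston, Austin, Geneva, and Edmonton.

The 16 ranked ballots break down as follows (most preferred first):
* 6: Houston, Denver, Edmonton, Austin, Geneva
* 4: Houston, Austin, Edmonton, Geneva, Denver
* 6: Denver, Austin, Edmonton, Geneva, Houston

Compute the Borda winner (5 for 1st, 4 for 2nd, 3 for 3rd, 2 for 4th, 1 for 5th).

Denver

Denver: 6×4 + 4×1 + 6×5 = 58
Houston: 6×5 + 4×5 + 6×1 = 56
Austin: 6×2 + 4×4 + 6×4 = 52
Geneva: 6×1 + 4×2 + 6×2 = 26
Edmonton: 6×3 + 4×3 + 6×3 = 48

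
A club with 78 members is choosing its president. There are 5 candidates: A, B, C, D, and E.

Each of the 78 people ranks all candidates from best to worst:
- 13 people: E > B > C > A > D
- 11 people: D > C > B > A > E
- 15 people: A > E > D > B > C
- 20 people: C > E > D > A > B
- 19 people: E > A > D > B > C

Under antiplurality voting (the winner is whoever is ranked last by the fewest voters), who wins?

A

Last-place votes: A 0, B 20, C 34, D 13, E 11.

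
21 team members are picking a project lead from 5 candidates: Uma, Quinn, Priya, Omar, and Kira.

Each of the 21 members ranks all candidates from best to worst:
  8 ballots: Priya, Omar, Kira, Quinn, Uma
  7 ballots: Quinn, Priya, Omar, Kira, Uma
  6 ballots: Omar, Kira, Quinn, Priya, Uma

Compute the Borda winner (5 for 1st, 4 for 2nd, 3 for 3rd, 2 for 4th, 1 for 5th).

Uma: 8×1 + 7×1 + 6×1 = 21
Quinn: 8×2 + 7×5 + 6×3 = 69
Priya: 8×5 + 7×4 + 6×2 = 80
Omar: 8×4 + 7×3 + 6×5 = 83
Kira: 8×3 + 7×2 + 6×4 = 62

Omar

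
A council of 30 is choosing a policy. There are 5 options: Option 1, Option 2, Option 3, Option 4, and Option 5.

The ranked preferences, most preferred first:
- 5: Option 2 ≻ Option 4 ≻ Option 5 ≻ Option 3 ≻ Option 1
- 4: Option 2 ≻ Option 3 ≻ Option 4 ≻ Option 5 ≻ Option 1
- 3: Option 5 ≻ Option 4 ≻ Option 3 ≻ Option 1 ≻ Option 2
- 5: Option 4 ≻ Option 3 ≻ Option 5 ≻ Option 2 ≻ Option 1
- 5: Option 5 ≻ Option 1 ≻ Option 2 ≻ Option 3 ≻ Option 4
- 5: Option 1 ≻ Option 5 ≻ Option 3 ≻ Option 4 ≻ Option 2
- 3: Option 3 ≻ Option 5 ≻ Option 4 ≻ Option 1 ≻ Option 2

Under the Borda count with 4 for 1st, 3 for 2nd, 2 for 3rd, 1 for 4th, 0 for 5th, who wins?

Option 1: 5×0 + 4×0 + 3×1 + 5×0 + 5×3 + 5×4 + 3×1 = 41
Option 2: 5×4 + 4×4 + 3×0 + 5×1 + 5×2 + 5×0 + 3×0 = 51
Option 3: 5×1 + 4×3 + 3×2 + 5×3 + 5×1 + 5×2 + 3×4 = 65
Option 4: 5×3 + 4×2 + 3×3 + 5×4 + 5×0 + 5×1 + 3×2 = 63
Option 5: 5×2 + 4×1 + 3×4 + 5×2 + 5×4 + 5×3 + 3×3 = 80

Option 5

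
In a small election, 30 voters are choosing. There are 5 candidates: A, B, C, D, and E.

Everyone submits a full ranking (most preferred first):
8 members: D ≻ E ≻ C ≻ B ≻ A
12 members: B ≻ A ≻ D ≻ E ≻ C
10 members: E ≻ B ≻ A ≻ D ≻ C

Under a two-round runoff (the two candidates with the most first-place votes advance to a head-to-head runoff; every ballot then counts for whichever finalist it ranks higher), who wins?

Round 1 first-place votes: A 0, B 12, C 0, D 8, E 10. B and E advance.
Runoff: B is ranked above E on 12 ballots, E above B on 18.

E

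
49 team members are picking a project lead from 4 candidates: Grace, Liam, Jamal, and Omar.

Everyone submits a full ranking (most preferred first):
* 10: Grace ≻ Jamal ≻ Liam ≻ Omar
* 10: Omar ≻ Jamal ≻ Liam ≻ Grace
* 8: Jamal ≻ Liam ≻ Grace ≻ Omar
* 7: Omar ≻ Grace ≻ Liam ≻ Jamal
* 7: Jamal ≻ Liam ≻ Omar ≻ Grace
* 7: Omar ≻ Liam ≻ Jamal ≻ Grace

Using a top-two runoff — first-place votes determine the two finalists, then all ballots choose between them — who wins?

Jamal

Round 1 first-place votes: Grace 10, Liam 0, Jamal 15, Omar 24. Omar and Jamal advance.
Runoff: Omar is ranked above Jamal on 24 ballots, Jamal above Omar on 25.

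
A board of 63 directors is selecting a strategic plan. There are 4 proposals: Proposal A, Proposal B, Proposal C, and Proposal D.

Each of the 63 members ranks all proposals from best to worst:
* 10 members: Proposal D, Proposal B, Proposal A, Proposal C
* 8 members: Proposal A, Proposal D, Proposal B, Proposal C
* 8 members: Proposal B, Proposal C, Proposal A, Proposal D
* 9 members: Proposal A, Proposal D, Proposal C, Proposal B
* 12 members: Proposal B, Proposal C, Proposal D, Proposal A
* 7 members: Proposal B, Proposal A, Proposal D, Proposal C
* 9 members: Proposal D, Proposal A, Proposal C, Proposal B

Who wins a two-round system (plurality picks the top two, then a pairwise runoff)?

Proposal D

Round 1 first-place votes: Proposal A 17, Proposal B 27, Proposal C 0, Proposal D 19. Proposal B and Proposal D advance.
Runoff: Proposal B is ranked above Proposal D on 27 ballots, Proposal D above Proposal B on 36.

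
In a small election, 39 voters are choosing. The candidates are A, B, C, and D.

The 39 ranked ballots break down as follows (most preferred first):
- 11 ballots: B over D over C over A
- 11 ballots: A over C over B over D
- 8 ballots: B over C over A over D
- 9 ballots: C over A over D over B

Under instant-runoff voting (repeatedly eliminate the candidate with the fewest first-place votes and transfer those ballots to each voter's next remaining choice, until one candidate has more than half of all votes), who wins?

A

Round 1: A 11, B 19, C 9, D 0. D eliminated.
Round 2: A 11, B 19, C 9. C eliminated.
Round 3: A 20, B 19. A has a majority (≥20).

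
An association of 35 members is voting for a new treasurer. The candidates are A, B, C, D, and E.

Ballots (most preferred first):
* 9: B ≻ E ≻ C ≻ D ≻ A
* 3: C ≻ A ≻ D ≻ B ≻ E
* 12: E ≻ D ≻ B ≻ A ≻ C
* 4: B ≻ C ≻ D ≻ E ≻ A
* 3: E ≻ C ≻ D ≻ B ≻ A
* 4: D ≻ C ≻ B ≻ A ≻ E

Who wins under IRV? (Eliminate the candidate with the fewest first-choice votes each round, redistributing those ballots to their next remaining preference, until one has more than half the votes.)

Round 1: A 0, B 13, C 3, D 4, E 15. A eliminated.
Round 2: B 13, C 3, D 4, E 15. C eliminated.
Round 3: B 13, D 7, E 15. D eliminated.
Round 4: B 20, E 15. B has a majority (≥18).

B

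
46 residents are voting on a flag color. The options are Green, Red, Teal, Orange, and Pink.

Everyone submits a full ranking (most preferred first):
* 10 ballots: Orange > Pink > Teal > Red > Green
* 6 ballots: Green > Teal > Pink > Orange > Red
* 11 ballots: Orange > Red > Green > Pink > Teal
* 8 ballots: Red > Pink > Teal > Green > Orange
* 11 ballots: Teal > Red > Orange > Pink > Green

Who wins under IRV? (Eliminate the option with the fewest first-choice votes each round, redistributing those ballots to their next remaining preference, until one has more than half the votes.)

Teal

Round 1: Green 6, Red 8, Teal 11, Orange 21, Pink 0. Pink eliminated.
Round 2: Green 6, Red 8, Teal 11, Orange 21. Green eliminated.
Round 3: Red 8, Teal 17, Orange 21. Red eliminated.
Round 4: Teal 25, Orange 21. Teal has a majority (≥24).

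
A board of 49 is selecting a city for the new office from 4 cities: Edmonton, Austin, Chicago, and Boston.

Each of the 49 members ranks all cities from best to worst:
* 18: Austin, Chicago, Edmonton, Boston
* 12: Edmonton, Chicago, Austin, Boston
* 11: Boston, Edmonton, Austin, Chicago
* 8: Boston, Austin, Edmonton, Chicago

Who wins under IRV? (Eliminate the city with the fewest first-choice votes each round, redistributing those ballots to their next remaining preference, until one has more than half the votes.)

Austin

Round 1: Edmonton 12, Austin 18, Chicago 0, Boston 19. Chicago eliminated.
Round 2: Edmonton 12, Austin 18, Boston 19. Edmonton eliminated.
Round 3: Austin 30, Boston 19. Austin has a majority (≥25).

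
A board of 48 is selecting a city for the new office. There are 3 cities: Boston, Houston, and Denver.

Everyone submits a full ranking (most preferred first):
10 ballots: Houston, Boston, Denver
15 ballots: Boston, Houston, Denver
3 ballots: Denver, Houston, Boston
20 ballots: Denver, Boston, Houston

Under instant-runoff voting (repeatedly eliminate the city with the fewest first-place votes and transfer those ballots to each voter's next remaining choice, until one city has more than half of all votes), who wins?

Round 1: Boston 15, Houston 10, Denver 23. Houston eliminated.
Round 2: Boston 25, Denver 23. Boston has a majority (≥25).

Boston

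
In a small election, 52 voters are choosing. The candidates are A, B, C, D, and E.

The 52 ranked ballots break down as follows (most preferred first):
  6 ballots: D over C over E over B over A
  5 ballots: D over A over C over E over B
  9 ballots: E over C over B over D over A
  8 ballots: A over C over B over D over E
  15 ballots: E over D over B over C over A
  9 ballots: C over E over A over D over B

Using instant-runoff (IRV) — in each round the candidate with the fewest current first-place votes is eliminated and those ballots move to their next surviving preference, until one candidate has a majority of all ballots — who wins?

C

Round 1: A 8, B 0, C 9, D 11, E 24. B eliminated.
Round 2: A 8, C 9, D 11, E 24. A eliminated.
Round 3: C 17, D 11, E 24. D eliminated.
Round 4: C 28, E 24. C has a majority (≥27).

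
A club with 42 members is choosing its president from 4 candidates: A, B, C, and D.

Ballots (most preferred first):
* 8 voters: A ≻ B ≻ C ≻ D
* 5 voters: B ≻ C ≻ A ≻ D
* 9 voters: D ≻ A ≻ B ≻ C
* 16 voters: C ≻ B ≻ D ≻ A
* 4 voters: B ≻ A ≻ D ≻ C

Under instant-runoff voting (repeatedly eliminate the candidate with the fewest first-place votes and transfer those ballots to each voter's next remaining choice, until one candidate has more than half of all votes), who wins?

B

Round 1: A 8, B 9, C 16, D 9. A eliminated.
Round 2: B 17, C 16, D 9. D eliminated.
Round 3: B 26, C 16. B has a majority (≥22).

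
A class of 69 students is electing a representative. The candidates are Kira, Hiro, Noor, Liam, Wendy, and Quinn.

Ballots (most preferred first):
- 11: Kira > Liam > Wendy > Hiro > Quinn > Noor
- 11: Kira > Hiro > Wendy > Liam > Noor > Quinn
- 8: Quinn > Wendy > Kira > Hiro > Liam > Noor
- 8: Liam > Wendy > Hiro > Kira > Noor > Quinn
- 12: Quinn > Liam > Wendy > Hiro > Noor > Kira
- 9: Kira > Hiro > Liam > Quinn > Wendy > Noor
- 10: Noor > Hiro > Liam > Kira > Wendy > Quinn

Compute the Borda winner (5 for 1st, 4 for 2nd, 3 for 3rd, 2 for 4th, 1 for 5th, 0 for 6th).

Liam

Kira: 11×5 + 11×5 + 8×3 + 8×2 + 12×0 + 9×5 + 10×2 = 215
Hiro: 11×2 + 11×4 + 8×2 + 8×3 + 12×2 + 9×4 + 10×4 = 206
Noor: 11×0 + 11×1 + 8×0 + 8×1 + 12×1 + 9×0 + 10×5 = 81
Liam: 11×4 + 11×2 + 8×1 + 8×5 + 12×4 + 9×3 + 10×3 = 219
Wendy: 11×3 + 11×3 + 8×4 + 8×4 + 12×3 + 9×1 + 10×1 = 185
Quinn: 11×1 + 11×0 + 8×5 + 8×0 + 12×5 + 9×2 + 10×0 = 129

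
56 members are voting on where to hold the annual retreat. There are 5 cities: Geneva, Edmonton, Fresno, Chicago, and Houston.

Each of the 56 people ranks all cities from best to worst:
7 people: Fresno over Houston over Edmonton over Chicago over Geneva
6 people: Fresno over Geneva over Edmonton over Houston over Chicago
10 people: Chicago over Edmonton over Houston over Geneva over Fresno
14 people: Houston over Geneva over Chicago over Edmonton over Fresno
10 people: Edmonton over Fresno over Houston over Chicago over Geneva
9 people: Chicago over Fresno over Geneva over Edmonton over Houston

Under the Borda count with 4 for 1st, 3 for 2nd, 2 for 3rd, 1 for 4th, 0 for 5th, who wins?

Geneva: 7×0 + 6×3 + 10×1 + 14×3 + 10×0 + 9×2 = 88
Edmonton: 7×2 + 6×2 + 10×3 + 14×1 + 10×4 + 9×1 = 119
Fresno: 7×4 + 6×4 + 10×0 + 14×0 + 10×3 + 9×3 = 109
Chicago: 7×1 + 6×0 + 10×4 + 14×2 + 10×1 + 9×4 = 121
Houston: 7×3 + 6×1 + 10×2 + 14×4 + 10×2 + 9×0 = 123

Houston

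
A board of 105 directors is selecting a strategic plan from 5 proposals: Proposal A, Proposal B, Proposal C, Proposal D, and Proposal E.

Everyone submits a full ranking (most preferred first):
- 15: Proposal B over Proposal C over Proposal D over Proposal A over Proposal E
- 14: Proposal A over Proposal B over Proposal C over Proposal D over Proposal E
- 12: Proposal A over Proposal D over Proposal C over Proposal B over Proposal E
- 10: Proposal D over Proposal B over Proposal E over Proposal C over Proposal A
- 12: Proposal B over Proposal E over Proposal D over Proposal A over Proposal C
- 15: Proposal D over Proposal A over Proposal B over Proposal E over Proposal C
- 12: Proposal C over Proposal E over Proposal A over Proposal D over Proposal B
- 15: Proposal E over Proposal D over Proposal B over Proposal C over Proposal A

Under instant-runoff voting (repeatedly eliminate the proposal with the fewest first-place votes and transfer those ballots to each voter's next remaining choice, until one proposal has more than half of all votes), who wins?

Proposal A

Round 1: Proposal A 26, Proposal B 27, Proposal C 12, Proposal D 25, Proposal E 15. Proposal C eliminated.
Round 2: Proposal A 26, Proposal B 27, Proposal D 25, Proposal E 27. Proposal D eliminated.
Round 3: Proposal A 41, Proposal B 37, Proposal E 27. Proposal E eliminated.
Round 4: Proposal A 53, Proposal B 52. Proposal A has a majority (≥53).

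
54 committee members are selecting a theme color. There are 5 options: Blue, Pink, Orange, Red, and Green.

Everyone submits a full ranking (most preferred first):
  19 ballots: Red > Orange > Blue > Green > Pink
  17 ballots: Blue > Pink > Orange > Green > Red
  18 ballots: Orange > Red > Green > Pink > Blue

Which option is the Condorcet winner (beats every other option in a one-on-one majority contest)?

Orange vs Blue: 37–17
Orange vs Pink: 37–17
Orange vs Red: 35–19
Orange vs Green: 54–0
Orange beats every other option.

Orange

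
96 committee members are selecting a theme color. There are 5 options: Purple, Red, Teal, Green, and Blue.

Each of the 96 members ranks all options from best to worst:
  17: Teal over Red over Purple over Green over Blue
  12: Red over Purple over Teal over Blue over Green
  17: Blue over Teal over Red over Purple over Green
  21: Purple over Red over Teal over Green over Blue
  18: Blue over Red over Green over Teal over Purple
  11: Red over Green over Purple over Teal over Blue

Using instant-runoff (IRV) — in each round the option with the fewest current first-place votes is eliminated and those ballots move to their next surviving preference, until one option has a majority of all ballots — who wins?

Red

Round 1: Purple 21, Red 23, Teal 17, Green 0, Blue 35. Green eliminated.
Round 2: Purple 21, Red 23, Teal 17, Blue 35. Teal eliminated.
Round 3: Purple 21, Red 40, Blue 35. Purple eliminated.
Round 4: Red 61, Blue 35. Red has a majority (≥49).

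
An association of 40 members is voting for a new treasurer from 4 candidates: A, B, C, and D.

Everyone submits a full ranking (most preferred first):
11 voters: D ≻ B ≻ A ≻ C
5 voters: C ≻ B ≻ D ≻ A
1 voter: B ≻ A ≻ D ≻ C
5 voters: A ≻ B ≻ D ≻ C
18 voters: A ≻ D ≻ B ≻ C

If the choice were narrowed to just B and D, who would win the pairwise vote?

B is ranked above D on 11 ballots; D above B on 29.

D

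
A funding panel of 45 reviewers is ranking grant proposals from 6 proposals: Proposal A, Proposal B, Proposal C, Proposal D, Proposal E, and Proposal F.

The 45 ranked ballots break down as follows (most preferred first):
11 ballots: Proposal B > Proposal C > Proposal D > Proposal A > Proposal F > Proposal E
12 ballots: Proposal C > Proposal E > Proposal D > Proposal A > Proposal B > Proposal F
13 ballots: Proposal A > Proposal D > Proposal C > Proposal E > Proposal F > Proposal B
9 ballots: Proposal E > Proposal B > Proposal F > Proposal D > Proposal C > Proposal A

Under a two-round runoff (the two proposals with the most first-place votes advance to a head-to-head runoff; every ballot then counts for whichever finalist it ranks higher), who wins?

Proposal C

Round 1 first-place votes: Proposal A 13, Proposal B 11, Proposal C 12, Proposal D 0, Proposal E 9, Proposal F 0. Proposal A and Proposal C advance.
Runoff: Proposal A is ranked above Proposal C on 13 ballots, Proposal C above Proposal A on 32.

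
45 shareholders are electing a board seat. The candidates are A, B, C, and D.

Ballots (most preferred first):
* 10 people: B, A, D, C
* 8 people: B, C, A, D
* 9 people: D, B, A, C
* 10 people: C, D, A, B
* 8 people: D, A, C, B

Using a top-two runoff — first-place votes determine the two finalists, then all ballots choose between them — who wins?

Round 1 first-place votes: A 0, B 18, C 10, D 17. B and D advance.
Runoff: B is ranked above D on 18 ballots, D above B on 27.

D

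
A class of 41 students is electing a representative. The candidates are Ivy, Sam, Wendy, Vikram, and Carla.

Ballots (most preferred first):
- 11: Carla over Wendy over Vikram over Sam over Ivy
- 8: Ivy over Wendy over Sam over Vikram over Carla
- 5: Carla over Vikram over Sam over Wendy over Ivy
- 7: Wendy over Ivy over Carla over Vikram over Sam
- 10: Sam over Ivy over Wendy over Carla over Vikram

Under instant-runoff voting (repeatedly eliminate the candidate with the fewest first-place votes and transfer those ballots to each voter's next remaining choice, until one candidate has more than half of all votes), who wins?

Ivy

Round 1: Ivy 8, Sam 10, Wendy 7, Vikram 0, Carla 16. Vikram eliminated.
Round 2: Ivy 8, Sam 10, Wendy 7, Carla 16. Wendy eliminated.
Round 3: Ivy 15, Sam 10, Carla 16. Sam eliminated.
Round 4: Ivy 25, Carla 16. Ivy has a majority (≥21).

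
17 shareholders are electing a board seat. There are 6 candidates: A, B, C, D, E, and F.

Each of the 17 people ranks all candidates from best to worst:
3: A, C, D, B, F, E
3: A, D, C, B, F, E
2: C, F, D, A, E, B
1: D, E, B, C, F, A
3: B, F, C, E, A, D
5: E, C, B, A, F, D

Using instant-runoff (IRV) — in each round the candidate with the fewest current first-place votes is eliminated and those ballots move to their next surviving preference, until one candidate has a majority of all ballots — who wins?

E

Round 1: A 6, B 3, C 2, D 1, E 5, F 0. F eliminated.
Round 2: A 6, B 3, C 2, D 1, E 5. D eliminated.
Round 3: A 6, B 3, C 2, E 6. C eliminated.
Round 4: A 8, B 3, E 6. B eliminated.
Round 5: A 8, E 9. E has a majority (≥9).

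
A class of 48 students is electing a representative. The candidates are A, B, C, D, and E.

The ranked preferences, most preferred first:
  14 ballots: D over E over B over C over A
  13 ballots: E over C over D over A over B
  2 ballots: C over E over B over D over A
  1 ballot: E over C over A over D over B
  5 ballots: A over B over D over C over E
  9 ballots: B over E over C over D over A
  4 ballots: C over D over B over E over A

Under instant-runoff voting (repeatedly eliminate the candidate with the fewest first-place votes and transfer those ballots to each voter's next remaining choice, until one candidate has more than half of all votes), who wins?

E

Round 1: A 5, B 9, C 6, D 14, E 14. A eliminated.
Round 2: B 14, C 6, D 14, E 14. C eliminated.
Round 3: B 14, D 18, E 16. B eliminated.
Round 4: D 23, E 25. E has a majority (≥25).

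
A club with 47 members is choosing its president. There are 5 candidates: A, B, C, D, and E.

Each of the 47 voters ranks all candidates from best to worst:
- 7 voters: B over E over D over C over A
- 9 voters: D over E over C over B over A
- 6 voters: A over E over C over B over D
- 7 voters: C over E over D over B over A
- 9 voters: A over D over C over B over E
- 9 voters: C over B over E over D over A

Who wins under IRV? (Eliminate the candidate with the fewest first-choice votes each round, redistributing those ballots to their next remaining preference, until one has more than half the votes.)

D

Round 1: A 15, B 7, C 16, D 9, E 0. E eliminated.
Round 2: A 15, B 7, C 16, D 9. B eliminated.
Round 3: A 15, C 16, D 16. A eliminated.
Round 4: C 22, D 25. D has a majority (≥24).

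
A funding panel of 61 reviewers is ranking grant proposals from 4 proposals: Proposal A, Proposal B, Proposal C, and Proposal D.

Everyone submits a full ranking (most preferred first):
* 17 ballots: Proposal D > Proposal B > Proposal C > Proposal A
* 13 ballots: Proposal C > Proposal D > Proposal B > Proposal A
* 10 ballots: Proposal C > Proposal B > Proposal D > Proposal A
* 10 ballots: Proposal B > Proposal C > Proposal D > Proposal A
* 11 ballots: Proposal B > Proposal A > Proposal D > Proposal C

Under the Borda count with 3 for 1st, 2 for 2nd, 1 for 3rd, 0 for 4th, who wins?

Proposal B

Proposal A: 17×0 + 13×0 + 10×0 + 10×0 + 11×2 = 22
Proposal B: 17×2 + 13×1 + 10×2 + 10×3 + 11×3 = 130
Proposal C: 17×1 + 13×3 + 10×3 + 10×2 + 11×0 = 106
Proposal D: 17×3 + 13×2 + 10×1 + 10×1 + 11×1 = 108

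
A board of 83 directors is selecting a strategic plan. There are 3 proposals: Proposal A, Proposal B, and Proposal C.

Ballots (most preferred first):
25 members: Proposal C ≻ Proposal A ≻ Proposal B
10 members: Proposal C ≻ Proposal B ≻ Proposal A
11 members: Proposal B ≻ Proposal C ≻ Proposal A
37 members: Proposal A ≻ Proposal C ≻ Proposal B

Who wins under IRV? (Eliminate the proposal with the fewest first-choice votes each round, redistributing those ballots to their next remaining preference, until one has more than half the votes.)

Proposal C

Round 1: Proposal A 37, Proposal B 11, Proposal C 35. Proposal B eliminated.
Round 2: Proposal A 37, Proposal C 46. Proposal C has a majority (≥42).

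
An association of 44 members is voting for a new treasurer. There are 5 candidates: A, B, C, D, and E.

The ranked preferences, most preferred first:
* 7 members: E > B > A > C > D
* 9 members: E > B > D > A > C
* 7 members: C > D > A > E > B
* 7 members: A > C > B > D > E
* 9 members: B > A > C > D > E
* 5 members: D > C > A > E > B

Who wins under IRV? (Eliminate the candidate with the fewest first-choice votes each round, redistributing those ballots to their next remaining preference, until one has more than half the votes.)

Round 1: A 7, B 9, C 7, D 5, E 16. D eliminated.
Round 2: A 7, B 9, C 12, E 16. A eliminated.
Round 3: B 9, C 19, E 16. B eliminated.
Round 4: C 28, E 16. C has a majority (≥23).

C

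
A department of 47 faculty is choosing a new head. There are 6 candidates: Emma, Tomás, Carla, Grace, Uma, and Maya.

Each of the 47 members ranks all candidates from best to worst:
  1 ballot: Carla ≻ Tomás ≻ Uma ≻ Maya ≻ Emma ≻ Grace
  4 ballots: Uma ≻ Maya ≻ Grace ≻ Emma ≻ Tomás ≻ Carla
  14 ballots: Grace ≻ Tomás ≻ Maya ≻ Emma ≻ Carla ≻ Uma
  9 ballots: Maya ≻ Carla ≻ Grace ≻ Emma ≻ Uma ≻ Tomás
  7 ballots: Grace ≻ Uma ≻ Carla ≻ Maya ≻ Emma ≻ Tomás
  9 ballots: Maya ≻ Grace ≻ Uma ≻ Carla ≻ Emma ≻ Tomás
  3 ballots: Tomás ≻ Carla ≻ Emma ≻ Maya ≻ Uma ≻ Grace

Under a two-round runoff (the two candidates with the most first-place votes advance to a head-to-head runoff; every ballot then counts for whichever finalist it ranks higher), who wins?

Round 1 first-place votes: Emma 0, Tomás 3, Carla 1, Grace 21, Uma 4, Maya 18. Grace and Maya advance.
Runoff: Grace is ranked above Maya on 21 ballots, Maya above Grace on 26.

Maya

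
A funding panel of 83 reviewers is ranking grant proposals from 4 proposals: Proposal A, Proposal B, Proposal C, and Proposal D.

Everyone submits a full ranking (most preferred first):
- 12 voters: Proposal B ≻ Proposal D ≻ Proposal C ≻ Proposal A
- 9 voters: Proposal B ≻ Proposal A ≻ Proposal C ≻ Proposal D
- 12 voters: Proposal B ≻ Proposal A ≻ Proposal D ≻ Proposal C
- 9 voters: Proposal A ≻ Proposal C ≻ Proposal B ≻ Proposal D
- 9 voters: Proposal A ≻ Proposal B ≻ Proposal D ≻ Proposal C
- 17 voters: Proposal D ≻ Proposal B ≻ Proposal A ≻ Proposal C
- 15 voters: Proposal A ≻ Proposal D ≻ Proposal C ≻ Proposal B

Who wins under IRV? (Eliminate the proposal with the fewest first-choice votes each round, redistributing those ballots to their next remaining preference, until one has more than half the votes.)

Proposal B

Round 1: Proposal A 33, Proposal B 33, Proposal C 0, Proposal D 17. Proposal C eliminated.
Round 2: Proposal A 33, Proposal B 33, Proposal D 17. Proposal D eliminated.
Round 3: Proposal A 33, Proposal B 50. Proposal B has a majority (≥42).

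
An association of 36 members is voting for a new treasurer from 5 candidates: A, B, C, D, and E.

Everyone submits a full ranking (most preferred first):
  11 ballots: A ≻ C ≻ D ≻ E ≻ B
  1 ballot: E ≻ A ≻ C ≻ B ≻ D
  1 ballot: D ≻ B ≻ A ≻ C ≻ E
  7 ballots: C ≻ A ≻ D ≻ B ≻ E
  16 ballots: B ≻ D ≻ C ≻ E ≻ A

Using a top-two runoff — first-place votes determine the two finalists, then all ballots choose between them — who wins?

A

Round 1 first-place votes: A 11, B 16, C 7, D 1, E 1. B and A advance.
Runoff: B is ranked above A on 17 ballots, A above B on 19.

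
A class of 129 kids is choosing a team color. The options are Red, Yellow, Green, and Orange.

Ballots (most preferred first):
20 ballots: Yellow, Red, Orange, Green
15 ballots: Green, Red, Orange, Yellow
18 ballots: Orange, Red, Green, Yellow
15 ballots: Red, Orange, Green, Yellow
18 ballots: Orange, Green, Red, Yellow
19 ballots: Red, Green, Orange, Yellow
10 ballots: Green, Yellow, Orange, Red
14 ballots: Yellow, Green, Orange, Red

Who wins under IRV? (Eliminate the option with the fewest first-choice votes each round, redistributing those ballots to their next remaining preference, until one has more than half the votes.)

Round 1: Red 34, Yellow 34, Green 25, Orange 36. Green eliminated.
Round 2: Red 49, Yellow 44, Orange 36. Orange eliminated.
Round 3: Red 85, Yellow 44. Red has a majority (≥65).

Red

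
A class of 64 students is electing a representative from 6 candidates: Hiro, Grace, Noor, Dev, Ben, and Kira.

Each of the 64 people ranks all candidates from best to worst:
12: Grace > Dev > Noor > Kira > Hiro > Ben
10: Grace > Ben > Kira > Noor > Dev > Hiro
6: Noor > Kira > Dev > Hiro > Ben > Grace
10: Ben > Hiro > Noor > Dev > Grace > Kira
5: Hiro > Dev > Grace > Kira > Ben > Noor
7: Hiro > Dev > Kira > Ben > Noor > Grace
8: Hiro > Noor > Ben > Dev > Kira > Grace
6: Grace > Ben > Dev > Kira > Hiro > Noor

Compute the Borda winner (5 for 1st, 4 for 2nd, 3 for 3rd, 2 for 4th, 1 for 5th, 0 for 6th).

Hiro: 12×1 + 10×0 + 6×2 + 10×4 + 5×5 + 7×5 + 8×5 + 6×1 = 170
Grace: 12×5 + 10×5 + 6×0 + 10×1 + 5×3 + 7×0 + 8×0 + 6×5 = 165
Noor: 12×3 + 10×2 + 6×5 + 10×3 + 5×0 + 7×1 + 8×4 + 6×0 = 155
Dev: 12×4 + 10×1 + 6×3 + 10×2 + 5×4 + 7×4 + 8×2 + 6×3 = 178
Ben: 12×0 + 10×4 + 6×1 + 10×5 + 5×1 + 7×2 + 8×3 + 6×4 = 163
Kira: 12×2 + 10×3 + 6×4 + 10×0 + 5×2 + 7×3 + 8×1 + 6×2 = 129

Dev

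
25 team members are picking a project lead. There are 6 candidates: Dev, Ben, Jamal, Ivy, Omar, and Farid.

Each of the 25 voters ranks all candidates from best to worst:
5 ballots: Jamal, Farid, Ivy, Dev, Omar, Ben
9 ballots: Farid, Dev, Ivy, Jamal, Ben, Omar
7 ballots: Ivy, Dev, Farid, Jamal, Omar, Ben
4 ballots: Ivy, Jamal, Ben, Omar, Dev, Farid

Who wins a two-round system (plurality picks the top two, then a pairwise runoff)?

Farid

Round 1 first-place votes: Dev 0, Ben 0, Jamal 5, Ivy 11, Omar 0, Farid 9. Ivy and Farid advance.
Runoff: Ivy is ranked above Farid on 11 ballots, Farid above Ivy on 14.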